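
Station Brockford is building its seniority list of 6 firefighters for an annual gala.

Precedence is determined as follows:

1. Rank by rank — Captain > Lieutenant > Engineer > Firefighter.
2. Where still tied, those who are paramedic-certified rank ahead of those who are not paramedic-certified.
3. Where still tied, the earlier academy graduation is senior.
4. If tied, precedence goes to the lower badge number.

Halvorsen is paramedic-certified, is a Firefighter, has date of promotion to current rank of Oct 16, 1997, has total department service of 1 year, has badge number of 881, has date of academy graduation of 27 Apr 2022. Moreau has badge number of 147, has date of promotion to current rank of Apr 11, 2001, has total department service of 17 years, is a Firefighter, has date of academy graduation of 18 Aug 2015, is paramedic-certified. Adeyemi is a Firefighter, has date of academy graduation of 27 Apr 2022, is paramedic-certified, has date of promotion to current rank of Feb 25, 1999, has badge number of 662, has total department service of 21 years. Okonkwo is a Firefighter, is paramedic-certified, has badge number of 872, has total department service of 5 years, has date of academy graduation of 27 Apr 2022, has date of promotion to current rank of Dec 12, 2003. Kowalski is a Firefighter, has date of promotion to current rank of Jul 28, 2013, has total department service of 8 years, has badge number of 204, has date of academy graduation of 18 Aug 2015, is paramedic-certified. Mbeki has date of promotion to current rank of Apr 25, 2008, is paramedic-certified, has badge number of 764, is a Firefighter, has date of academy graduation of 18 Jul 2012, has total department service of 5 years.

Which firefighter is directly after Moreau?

Kowalski

By rank: Mbeki, Moreau, Kowalski, Adeyemi, Okonkwo and Halvorsen (Firefighter).
Mbeki, Moreau, Kowalski, Adeyemi, Okonkwo and Halvorsen are each paramedic-certified, so the next rule applies.
Among Mbeki, Moreau, Kowalski, Adeyemi, Okonkwo and Halvorsen, by date of academy graduation (earlier first): Mbeki (18 Jul 2012) before Moreau and Kowalski (18 Aug 2015) before Adeyemi, Okonkwo and Halvorsen (27 Apr 2022).
Among Moreau and Kowalski, by badge number (lower first): Moreau (147) before Kowalski (204).
Among Adeyemi, Okonkwo and Halvorsen, by badge number (lower first): Adeyemi (662) before Okonkwo (872) before Halvorsen (881).
Order: Mbeki, Moreau, Kowalski, Adeyemi, Okonkwo, Halvorsen.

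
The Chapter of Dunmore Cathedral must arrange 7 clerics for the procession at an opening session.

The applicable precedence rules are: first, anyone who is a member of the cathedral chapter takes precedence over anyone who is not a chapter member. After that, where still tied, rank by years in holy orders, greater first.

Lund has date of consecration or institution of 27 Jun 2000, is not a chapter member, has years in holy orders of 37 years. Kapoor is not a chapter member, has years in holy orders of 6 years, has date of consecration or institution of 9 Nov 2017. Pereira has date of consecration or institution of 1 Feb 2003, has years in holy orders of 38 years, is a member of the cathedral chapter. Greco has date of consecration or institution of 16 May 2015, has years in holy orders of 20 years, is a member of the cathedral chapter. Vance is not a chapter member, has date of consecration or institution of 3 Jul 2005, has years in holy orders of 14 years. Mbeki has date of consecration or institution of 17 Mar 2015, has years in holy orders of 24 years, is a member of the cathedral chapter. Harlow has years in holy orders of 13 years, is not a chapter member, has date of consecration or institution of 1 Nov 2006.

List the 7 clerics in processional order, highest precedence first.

Pereira, Mbeki, Greco, Lund, Vance, Harlow, Kapoor

By the first rule: Pereira, Mbeki and Greco (each a member of the cathedral chapter); then Lund, Vance, Harlow and Kapoor (each not a chapter member).
Among Pereira, Mbeki and Greco, by years in holy orders (higher first): Pereira (38 years) before Mbeki (24 years) before Greco (20 years).
Among Lund, Vance, Harlow and Kapoor, by years in holy orders (higher first): Lund (37 years) before Vance (14 years) before Harlow (13 years) before Kapoor (6 years).
Full order: Pereira, Mbeki, Greco, Lund, Vance, Harlow, Kapoor.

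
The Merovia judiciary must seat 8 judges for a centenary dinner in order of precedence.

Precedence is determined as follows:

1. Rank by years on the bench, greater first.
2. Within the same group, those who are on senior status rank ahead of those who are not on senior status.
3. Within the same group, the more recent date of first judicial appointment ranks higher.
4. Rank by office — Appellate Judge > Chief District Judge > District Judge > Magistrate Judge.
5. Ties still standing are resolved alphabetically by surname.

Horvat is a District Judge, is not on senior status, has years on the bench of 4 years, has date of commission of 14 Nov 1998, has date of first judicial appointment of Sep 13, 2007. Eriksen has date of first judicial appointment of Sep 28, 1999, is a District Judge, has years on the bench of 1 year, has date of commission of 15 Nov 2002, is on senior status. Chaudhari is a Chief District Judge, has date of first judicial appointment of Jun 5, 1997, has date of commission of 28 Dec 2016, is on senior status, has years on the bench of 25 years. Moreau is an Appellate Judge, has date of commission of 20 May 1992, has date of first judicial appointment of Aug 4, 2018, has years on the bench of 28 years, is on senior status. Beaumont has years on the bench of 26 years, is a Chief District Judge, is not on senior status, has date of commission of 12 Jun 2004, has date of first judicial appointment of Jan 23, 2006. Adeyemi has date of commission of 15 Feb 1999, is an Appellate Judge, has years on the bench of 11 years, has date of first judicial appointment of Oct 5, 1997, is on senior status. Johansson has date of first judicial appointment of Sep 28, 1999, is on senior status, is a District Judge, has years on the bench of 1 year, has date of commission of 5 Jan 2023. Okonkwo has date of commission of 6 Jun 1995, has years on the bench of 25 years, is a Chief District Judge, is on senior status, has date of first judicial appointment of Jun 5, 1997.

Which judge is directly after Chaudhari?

Okonkwo

By years on the bench (higher first): Moreau (28 years); then Beaumont (26 years); then Chaudhari and Okonkwo (both 25 years); then Adeyemi (11 years); then Horvat (4 years); then Eriksen and Johansson (both 1 year).
Chaudhari and Okonkwo are each on senior status, so the next rule applies.
Chaudhari and Okonkwo both have date of first judicial appointment Jun 5, 1997, so the next rule applies.
Chaudhari and Okonkwo are each Chief District Judge, so the next rule applies.
Among Chaudhari and Okonkwo, alphabetically by surname: Chaudhari before Okonkwo.
Eriksen and Johansson are each on senior status, so the next rule applies.
Eriksen and Johansson both have date of first judicial appointment Sep 28, 1999, so the next rule applies.
Eriksen and Johansson are each District Judge, so the next rule applies.
Among Eriksen and Johansson, alphabetically by surname: Eriksen before Johansson.
Order: Moreau, Beaumont, Chaudhari, Okonkwo, Adeyemi, Horvat, Eriksen, Johansson.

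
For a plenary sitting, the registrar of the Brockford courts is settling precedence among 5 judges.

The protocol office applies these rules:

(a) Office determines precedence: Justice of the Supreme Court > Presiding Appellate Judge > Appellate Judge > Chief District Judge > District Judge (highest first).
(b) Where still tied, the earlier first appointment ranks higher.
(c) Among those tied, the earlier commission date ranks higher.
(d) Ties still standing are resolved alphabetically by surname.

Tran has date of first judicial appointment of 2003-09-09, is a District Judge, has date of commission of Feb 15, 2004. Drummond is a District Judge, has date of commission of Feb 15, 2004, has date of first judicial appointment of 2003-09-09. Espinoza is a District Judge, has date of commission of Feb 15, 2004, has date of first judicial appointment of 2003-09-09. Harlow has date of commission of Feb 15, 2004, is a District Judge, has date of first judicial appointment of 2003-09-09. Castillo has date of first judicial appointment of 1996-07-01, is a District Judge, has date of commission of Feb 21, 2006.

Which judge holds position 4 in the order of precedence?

Harlow

By office: Castillo, Drummond, Espinoza, Harlow and Tran (District Judge).
Among Castillo, Drummond, Espinoza, Harlow and Tran, by date of first judicial appointment (earlier first): Castillo (1996-07-01) before Drummond, Espinoza, Harlow and Tran (2003-09-09).
Drummond, Espinoza, Harlow and Tran all have date of commission Feb 15, 2004, so the next rule applies.
Among Drummond, Espinoza, Harlow and Tran, alphabetically by surname: Drummond before Espinoza before Harlow before Tran.
Order: Castillo, Drummond, Espinoza, Harlow, Tran.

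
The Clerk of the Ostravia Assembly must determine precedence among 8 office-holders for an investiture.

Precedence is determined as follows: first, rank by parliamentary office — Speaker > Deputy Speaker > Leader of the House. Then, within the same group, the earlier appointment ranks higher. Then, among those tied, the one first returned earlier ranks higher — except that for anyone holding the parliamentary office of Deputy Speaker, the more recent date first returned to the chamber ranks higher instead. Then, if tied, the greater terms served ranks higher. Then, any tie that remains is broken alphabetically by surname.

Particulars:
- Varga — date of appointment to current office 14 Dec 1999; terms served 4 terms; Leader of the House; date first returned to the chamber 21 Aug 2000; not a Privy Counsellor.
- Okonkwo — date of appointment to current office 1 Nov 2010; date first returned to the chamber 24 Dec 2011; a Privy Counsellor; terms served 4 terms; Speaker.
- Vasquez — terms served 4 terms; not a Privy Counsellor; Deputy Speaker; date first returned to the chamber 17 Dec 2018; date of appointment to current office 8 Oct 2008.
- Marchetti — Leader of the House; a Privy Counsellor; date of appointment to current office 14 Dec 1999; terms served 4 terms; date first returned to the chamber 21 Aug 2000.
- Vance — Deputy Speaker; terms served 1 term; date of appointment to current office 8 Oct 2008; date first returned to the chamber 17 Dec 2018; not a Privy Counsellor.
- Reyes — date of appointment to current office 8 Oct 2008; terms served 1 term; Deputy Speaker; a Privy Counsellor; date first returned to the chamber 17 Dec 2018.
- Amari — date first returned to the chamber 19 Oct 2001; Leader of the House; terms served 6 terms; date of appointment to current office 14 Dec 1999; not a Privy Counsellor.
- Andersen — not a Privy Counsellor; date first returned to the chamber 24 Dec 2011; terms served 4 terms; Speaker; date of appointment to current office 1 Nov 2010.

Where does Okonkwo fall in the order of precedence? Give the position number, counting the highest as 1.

2

By parliamentary office: Andersen and Okonkwo (Speaker); then Vasquez, Reyes and Vance (Deputy Speaker); then Marchetti, Varga and Amari (Leader of the House).
Andersen and Okonkwo both have date of appointment to current office 1 Nov 2010, so the next rule applies.
Andersen and Okonkwo both have date first returned to the chamber 24 Dec 2011, so the next rule applies.
Andersen and Okonkwo both have terms served 4 terms, so the next rule applies.
Among Andersen and Okonkwo, alphabetically by surname: Andersen before Okonkwo.
Vasquez, Reyes and Vance all have date of appointment to current office 8 Oct 2008, so the next rule applies.
Vasquez, Reyes and Vance all have date first returned to the chamber 17 Dec 2018, so the next rule applies.
Among Vasquez, Reyes and Vance, by terms served (higher first): Vasquez (4 terms) before Reyes and Vance (1 term).
Among Reyes and Vance, alphabetically by surname: Reyes before Vance.
Marchetti, Varga and Amari all have date of appointment to current office 14 Dec 1999, so the next rule applies.
Among Marchetti, Varga and Amari, by date first returned to the chamber (earlier first): Marchetti and Varga (21 Aug 2000) before Amari (19 Oct 2001).
Marchetti and Varga both have terms served 4 terms, so the next rule applies.
Among Marchetti and Varga, alphabetically by surname: Marchetti before Varga.
Order: Andersen, Okonkwo, Vasquez, Reyes, Vance, Marchetti, Varga, Amari. So position 2.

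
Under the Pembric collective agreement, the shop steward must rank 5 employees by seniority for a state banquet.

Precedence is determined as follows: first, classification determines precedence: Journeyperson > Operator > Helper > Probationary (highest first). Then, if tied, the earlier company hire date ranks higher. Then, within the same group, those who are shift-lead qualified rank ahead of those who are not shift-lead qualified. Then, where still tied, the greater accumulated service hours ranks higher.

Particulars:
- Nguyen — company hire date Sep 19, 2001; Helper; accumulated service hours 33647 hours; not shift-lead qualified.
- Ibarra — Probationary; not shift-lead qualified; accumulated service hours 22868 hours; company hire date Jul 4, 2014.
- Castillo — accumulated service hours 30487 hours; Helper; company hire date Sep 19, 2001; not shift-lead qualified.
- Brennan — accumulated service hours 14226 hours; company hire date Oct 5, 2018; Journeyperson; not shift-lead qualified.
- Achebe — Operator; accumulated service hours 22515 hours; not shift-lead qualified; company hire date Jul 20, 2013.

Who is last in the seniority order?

By classification: Brennan (Journeyperson); then Achebe (Operator); then Nguyen and Castillo (Helper); then Ibarra (Probationary).
Nguyen and Castillo both have company hire date Sep 19, 2001, so the next rule applies.
Nguyen and Castillo are each not shift-lead qualified, so the next rule applies.
Among Nguyen and Castillo, by accumulated service hours (higher first): Nguyen (33647 hours) before Castillo (30487 hours).
Order: Brennan, Achebe, Nguyen, Castillo, Ibarra.

Ibarra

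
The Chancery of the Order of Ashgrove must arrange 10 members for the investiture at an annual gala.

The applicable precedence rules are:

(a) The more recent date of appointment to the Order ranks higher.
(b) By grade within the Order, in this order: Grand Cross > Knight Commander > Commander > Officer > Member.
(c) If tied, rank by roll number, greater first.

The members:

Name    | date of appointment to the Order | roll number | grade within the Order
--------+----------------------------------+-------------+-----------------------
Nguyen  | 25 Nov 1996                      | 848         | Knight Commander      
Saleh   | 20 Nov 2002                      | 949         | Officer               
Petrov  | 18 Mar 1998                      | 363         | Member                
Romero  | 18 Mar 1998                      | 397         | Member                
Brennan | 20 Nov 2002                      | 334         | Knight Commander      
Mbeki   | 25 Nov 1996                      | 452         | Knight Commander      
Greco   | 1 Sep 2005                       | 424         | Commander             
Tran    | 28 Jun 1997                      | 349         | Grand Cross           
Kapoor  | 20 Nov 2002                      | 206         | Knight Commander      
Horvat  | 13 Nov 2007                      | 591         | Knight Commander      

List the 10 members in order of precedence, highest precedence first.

By date of appointment to the Order (later first): Horvat (13 Nov 2007); then Greco (1 Sep 2005); then Brennan, Kapoor and Saleh (each 20 Nov 2002); then Romero and Petrov (both 18 Mar 1998); then Tran (28 Jun 1997); then Nguyen and Mbeki (both 25 Nov 1996).
Among Brennan, Kapoor and Saleh, by grade within the Order: Brennan and Kapoor (Knight Commander) before Saleh (Officer).
Among Brennan and Kapoor, by roll number (higher first): Brennan (334) before Kapoor (206).
Romero and Petrov are each Member, so the next rule applies.
Among Romero and Petrov, by roll number (higher first): Romero (397) before Petrov (363).
Nguyen and Mbeki are each Knight Commander, so the next rule applies.
Among Nguyen and Mbeki, by roll number (higher first): Nguyen (848) before Mbeki (452).
Full order: Horvat, Greco, Brennan, Kapoor, Saleh, Romero, Petrov, Tran, Nguyen, Mbeki.

Horvat, Greco, Brennan, Kapoor, Saleh, Romero, Petrov, Tran, Nguyen, Mbeki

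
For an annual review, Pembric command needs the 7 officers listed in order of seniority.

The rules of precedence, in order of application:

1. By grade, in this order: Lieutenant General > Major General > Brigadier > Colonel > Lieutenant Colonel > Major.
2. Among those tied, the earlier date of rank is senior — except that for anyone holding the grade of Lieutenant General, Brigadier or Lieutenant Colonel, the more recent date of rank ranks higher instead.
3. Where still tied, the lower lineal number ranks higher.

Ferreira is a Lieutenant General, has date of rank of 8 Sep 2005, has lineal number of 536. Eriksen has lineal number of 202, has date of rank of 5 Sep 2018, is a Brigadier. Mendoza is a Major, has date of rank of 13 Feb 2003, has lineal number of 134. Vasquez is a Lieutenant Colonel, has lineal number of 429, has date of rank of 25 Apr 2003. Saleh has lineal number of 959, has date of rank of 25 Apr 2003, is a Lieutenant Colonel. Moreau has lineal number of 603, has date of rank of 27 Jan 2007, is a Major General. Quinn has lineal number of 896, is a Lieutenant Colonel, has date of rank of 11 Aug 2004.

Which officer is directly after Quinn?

Vasquez

By grade: Ferreira (Lieutenant General); then Moreau (Major General); then Eriksen (Brigadier); then Quinn, Vasquez and Saleh (Lieutenant Colonel); then Mendoza (Major).
Among Quinn, Vasquez and Saleh, by date of rank (later first) (reversed rule for this group): Quinn (11 Aug 2004) before Vasquez and Saleh (25 Apr 2003).
Among Vasquez and Saleh, by lineal number (lower first): Vasquez (429) before Saleh (959).
Order: Ferreira, Moreau, Eriksen, Quinn, Vasquez, Saleh, Mendoza.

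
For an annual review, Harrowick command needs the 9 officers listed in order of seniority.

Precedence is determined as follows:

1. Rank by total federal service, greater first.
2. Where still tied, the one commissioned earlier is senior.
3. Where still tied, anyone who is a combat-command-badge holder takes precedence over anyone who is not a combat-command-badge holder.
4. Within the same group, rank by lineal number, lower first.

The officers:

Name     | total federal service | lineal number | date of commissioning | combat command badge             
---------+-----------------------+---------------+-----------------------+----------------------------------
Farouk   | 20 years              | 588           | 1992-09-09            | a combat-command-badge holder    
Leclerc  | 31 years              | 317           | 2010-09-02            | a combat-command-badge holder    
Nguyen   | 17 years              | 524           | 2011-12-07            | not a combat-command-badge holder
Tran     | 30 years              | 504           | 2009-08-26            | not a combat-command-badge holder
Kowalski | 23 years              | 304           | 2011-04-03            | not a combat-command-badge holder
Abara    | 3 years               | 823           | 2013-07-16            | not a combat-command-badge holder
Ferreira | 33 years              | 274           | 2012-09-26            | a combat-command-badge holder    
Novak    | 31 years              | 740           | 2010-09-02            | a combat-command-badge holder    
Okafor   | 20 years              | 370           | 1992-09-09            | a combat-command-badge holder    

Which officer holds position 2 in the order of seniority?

Leclerc

By total federal service (higher first): Ferreira (33 years); then Leclerc and Novak (both 31 years); then Tran (30 years); then Kowalski (23 years); then Okafor and Farouk (both 20 years); then Nguyen (17 years); then Abara (3 years).
Leclerc and Novak both have date of commissioning 2010-09-02, so the next rule applies.
Leclerc and Novak are each a combat-command-badge holder, so the next rule applies.
Among Leclerc and Novak, by lineal number (lower first): Leclerc (317) before Novak (740).
Okafor and Farouk both have date of commissioning 1992-09-09, so the next rule applies.
Okafor and Farouk are each a combat-command-badge holder, so the next rule applies.
Among Okafor and Farouk, by lineal number (lower first): Okafor (370) before Farouk (588).
Order: Ferreira, Leclerc, Novak, Tran, Kowalski, Okafor, Farouk, Nguyen, Abara.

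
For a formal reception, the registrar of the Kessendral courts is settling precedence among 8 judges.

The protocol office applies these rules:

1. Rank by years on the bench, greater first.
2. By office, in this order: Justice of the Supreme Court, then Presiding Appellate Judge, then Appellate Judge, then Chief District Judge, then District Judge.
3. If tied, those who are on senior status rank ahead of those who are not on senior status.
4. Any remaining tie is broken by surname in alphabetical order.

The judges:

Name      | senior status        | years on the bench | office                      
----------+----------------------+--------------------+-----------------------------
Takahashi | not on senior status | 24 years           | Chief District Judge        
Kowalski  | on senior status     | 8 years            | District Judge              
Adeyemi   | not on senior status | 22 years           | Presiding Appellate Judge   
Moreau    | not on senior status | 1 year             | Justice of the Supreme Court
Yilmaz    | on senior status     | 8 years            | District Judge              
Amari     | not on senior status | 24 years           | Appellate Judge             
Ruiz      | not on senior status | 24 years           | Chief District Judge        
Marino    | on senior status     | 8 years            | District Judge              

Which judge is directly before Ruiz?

By years on the bench (higher first): Amari, Ruiz and Takahashi (each 24 years); then Adeyemi (22 years); then Kowalski, Marino and Yilmaz (each 8 years); then Moreau (1 year).
Among Amari, Ruiz and Takahashi, by office: Amari (Appellate Judge) before Ruiz and Takahashi (Chief District Judge).
Ruiz and Takahashi are each not on senior status, so the next rule applies.
Among Ruiz and Takahashi, alphabetically by surname: Ruiz before Takahashi.
Kowalski, Marino and Yilmaz are each District Judge, so the next rule applies.
Kowalski, Marino and Yilmaz are each on senior status, so the next rule applies.
Among Kowalski, Marino and Yilmaz, alphabetically by surname: Kowalski before Marino before Yilmaz.
Order: Amari, Ruiz, Takahashi, Adeyemi, Kowalski, Marino, Yilmaz, Moreau.

Amari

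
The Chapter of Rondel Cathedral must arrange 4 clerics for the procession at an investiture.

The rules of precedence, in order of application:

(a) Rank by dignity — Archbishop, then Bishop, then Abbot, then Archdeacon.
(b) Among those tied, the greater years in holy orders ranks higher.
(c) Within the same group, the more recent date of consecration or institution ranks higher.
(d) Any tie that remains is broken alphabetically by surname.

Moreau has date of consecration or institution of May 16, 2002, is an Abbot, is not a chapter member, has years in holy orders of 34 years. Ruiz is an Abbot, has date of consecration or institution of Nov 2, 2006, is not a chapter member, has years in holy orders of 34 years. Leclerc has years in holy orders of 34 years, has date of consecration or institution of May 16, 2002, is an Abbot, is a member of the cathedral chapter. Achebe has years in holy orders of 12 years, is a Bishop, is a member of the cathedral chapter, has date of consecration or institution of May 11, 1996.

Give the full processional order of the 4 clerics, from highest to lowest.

By dignity: Achebe (Bishop); then Ruiz, Leclerc and Moreau (Abbot).
Ruiz, Leclerc and Moreau all have years in holy orders 34 years, so the next rule applies.
Among Ruiz, Leclerc and Moreau, by date of consecration or institution (later first): Ruiz (Nov 2, 2006) before Leclerc and Moreau (May 16, 2002).
Among Leclerc and Moreau, alphabetically by surname: Leclerc before Moreau.
Full order: Achebe, Ruiz, Leclerc, Moreau.

Achebe, Ruiz, Leclerc, Moreau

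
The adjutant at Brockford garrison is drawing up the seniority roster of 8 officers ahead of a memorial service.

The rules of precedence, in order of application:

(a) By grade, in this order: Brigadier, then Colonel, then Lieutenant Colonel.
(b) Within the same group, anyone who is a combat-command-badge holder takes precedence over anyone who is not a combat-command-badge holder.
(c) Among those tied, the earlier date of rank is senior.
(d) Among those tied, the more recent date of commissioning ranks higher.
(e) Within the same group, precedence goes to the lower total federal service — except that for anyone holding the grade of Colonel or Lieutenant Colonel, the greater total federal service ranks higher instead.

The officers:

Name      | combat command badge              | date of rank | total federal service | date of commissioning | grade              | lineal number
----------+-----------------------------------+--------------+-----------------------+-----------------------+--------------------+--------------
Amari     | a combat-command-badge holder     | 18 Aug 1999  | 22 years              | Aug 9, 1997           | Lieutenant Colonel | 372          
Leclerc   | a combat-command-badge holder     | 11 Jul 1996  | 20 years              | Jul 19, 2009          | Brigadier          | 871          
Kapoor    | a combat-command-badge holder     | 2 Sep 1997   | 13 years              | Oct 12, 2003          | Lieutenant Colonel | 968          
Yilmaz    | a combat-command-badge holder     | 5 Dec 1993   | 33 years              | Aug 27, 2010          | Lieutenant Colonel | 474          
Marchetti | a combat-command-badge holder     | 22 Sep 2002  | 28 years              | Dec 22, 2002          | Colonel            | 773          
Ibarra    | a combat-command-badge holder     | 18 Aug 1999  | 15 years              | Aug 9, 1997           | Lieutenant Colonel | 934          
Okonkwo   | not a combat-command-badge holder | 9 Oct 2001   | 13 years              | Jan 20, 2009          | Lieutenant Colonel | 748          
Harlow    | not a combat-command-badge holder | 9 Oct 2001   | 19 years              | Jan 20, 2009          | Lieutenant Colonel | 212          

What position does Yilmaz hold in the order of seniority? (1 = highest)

3

By grade: Leclerc (Brigadier); then Marchetti (Colonel); then Yilmaz, Kapoor, Amari, Ibarra, Harlow and Okonkwo (Lieutenant Colonel).
Among Yilmaz, Kapoor, Amari, Ibarra, Harlow and Okonkwo, a combat-command-badge holder before not a combat-command-badge holder: Yilmaz, Kapoor, Amari and Ibarra (a combat-command-badge holder) before Harlow and Okonkwo (not a combat-command-badge holder).
Among Yilmaz, Kapoor, Amari and Ibarra, by date of rank (earlier first): Yilmaz (5 Dec 1993) before Kapoor (2 Sep 1997) before Amari and Ibarra (18 Aug 1999).
Amari and Ibarra both have date of commissioning Aug 9, 1997, so the next rule applies.
Among Amari and Ibarra, by total federal service (higher first) (reversed rule for this group): Amari (22 years) before Ibarra (15 years).
Harlow and Okonkwo both have date of rank 9 Oct 2001, so the next rule applies.
Harlow and Okonkwo both have date of commissioning Jan 20, 2009, so the next rule applies.
Among Harlow and Okonkwo, by total federal service (higher first) (reversed rule for this group): Harlow (19 years) before Okonkwo (13 years).
Order: Leclerc, Marchetti, Yilmaz, Kapoor, Amari, Ibarra, Harlow, Okonkwo. So position 3.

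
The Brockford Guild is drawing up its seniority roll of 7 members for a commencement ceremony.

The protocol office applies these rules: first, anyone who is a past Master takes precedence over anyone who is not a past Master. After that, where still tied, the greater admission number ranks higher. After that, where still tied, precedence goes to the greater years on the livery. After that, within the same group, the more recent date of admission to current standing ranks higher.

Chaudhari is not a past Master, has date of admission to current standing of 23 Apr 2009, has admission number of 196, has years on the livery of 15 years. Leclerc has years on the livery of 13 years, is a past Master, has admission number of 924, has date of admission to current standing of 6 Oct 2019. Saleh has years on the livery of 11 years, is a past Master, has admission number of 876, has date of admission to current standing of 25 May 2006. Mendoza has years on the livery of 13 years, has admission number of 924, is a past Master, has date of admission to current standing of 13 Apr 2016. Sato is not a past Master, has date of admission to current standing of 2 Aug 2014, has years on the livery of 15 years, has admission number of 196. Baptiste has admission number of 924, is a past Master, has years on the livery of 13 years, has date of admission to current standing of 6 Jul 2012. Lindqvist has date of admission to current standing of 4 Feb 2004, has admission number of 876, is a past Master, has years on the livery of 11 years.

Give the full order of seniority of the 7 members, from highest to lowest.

Leclerc, Mendoza, Baptiste, Saleh, Lindqvist, Sato, Chaudhari

By the first rule: Leclerc, Mendoza, Baptiste, Saleh and Lindqvist (each a past Master); then Sato and Chaudhari (both not a past Master).
Among Leclerc, Mendoza, Baptiste, Saleh and Lindqvist, by admission number (higher first): Leclerc, Mendoza and Baptiste (924) before Saleh and Lindqvist (876).
Leclerc, Mendoza and Baptiste all have years on the livery 13 years, so the next rule applies.
Among Leclerc, Mendoza and Baptiste, by date of admission to current standing (later first): Leclerc (6 Oct 2019) before Mendoza (13 Apr 2016) before Baptiste (6 Jul 2012).
Saleh and Lindqvist both have years on the livery 11 years, so the next rule applies.
Among Saleh and Lindqvist, by date of admission to current standing (later first): Saleh (25 May 2006) before Lindqvist (4 Feb 2004).
Sato and Chaudhari both have admission number 196, so the next rule applies.
Sato and Chaudhari both have years on the livery 15 years, so the next rule applies.
Among Sato and Chaudhari, by date of admission to current standing (later first): Sato (2 Aug 2014) before Chaudhari (23 Apr 2009).
Full order: Leclerc, Mendoza, Baptiste, Saleh, Lindqvist, Sato, Chaudhari.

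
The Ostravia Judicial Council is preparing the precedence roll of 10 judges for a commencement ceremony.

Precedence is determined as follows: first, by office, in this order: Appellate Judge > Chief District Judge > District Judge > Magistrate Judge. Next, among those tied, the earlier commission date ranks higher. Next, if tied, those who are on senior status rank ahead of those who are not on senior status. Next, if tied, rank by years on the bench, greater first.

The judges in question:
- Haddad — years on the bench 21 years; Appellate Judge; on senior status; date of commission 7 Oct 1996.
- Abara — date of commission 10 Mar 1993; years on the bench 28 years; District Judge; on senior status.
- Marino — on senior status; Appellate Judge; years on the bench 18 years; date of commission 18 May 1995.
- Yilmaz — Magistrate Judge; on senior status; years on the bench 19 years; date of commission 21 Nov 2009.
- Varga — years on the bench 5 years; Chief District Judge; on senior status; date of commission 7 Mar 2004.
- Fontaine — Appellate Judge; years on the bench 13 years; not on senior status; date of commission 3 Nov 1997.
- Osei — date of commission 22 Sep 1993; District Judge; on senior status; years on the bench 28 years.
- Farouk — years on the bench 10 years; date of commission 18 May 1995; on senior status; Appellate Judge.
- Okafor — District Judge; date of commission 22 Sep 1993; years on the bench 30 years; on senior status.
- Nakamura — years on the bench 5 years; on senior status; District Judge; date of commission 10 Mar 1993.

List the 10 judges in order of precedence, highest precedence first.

By office: Marino, Farouk, Haddad and Fontaine (Appellate Judge); then Varga (Chief District Judge); then Abara, Nakamura, Okafor and Osei (District Judge); then Yilmaz (Magistrate Judge).
Among Marino, Farouk, Haddad and Fontaine, by date of commission (earlier first): Marino and Farouk (18 May 1995) before Haddad (7 Oct 1996) before Fontaine (3 Nov 1997).
Marino and Farouk are each on senior status, so the next rule applies.
Among Marino and Farouk, by years on the bench (higher first): Marino (18 years) before Farouk (10 years).
Among Abara, Nakamura, Okafor and Osei, by date of commission (earlier first): Abara and Nakamura (10 Mar 1993) before Okafor and Osei (22 Sep 1993).
Abara and Nakamura are each on senior status, so the next rule applies.
Among Abara and Nakamura, by years on the bench (higher first): Abara (28 years) before Nakamura (5 years).
Okafor and Osei are each on senior status, so the next rule applies.
Among Okafor and Osei, by years on the bench (higher first): Okafor (30 years) before Osei (28 years).
Full order: Marino, Farouk, Haddad, Fontaine, Varga, Abara, Nakamura, Okafor, Osei, Yilmaz.

Marino, Farouk, Haddad, Fontaine, Varga, Abara, Nakamura, Okafor, Osei, Yilmaz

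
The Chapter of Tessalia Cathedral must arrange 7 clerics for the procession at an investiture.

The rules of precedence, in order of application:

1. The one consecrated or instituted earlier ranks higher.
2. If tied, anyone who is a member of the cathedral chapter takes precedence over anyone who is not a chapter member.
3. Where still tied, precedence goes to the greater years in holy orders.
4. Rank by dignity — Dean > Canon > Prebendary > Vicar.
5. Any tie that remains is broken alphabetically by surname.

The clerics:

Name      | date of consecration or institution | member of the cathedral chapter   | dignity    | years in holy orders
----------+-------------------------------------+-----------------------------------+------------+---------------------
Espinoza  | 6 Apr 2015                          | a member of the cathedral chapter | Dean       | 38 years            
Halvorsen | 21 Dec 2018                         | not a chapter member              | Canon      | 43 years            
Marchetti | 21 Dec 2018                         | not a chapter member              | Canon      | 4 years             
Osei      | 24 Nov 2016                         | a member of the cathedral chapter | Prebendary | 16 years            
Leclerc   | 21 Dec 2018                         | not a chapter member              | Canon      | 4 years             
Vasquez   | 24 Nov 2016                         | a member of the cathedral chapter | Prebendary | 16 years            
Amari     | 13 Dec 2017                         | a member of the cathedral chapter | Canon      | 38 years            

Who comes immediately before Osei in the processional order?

Espinoza

By date of consecration or institution (earlier first): Espinoza (6 Apr 2015); then Osei and Vasquez (both 24 Nov 2016); then Amari (13 Dec 2017); then Halvorsen, Leclerc and Marchetti (each 21 Dec 2018).
Osei and Vasquez are each a member of the cathedral chapter, so the next rule applies.
Osei and Vasquez both have years in holy orders 16 years, so the next rule applies.
Osei and Vasquez are each Prebendary, so the next rule applies.
Among Osei and Vasquez, alphabetically by surname: Osei before Vasquez.
Halvorsen, Leclerc and Marchetti are each not a chapter member, so the next rule applies.
Among Halvorsen, Leclerc and Marchetti, by years in holy orders (higher first): Halvorsen (43 years) before Leclerc and Marchetti (4 years).
Leclerc and Marchetti are each Canon, so the next rule applies.
Among Leclerc and Marchetti, alphabetically by surname: Leclerc before Marchetti.
Order: Espinoza, Osei, Vasquez, Amari, Halvorsen, Leclerc, Marchetti.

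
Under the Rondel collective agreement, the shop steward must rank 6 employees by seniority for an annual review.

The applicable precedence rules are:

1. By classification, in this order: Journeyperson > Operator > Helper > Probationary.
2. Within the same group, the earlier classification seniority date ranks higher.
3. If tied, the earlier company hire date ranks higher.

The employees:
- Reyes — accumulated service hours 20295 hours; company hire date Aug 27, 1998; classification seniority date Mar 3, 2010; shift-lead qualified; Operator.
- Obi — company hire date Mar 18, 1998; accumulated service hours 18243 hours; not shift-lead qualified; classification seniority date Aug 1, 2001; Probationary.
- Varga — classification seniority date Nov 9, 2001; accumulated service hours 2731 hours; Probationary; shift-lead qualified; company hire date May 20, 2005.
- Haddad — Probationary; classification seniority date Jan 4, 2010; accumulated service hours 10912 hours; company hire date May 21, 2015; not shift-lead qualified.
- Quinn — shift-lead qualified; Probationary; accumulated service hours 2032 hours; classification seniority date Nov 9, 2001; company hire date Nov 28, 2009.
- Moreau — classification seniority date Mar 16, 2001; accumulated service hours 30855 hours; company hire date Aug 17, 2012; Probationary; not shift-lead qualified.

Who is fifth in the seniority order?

By classification: Reyes (Operator); then Moreau, Obi, Varga, Quinn and Haddad (Probationary).
Among Moreau, Obi, Varga, Quinn and Haddad, by classification seniority date (earlier first): Moreau (Mar 16, 2001) before Obi (Aug 1, 2001) before Varga and Quinn (Nov 9, 2001) before Haddad (Jan 4, 2010).
Among Varga and Quinn, by company hire date (earlier first): Varga (May 20, 2005) before Quinn (Nov 28, 2009).
Order: Reyes, Moreau, Obi, Varga, Quinn, Haddad.

Quinn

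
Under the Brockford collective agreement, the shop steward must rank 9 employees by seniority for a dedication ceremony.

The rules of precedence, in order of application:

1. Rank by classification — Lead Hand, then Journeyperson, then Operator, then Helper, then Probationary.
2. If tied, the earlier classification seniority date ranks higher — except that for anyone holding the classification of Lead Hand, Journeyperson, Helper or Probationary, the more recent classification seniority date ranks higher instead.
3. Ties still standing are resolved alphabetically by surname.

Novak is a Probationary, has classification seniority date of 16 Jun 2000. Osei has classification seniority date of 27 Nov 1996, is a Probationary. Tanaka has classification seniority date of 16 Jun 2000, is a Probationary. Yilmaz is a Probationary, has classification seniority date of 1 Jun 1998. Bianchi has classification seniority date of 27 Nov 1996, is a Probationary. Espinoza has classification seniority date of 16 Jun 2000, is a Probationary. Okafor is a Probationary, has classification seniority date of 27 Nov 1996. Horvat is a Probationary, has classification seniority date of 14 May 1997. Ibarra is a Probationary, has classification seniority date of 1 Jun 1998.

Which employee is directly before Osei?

Okafor

By classification: Espinoza, Novak, Tanaka, Ibarra, Yilmaz, Horvat, Bianchi, Okafor and Osei (Probationary).
Among Espinoza, Novak, Tanaka, Ibarra, Yilmaz, Horvat, Bianchi, Okafor and Osei, by classification seniority date (later first) (reversed rule for this group): Espinoza, Novak and Tanaka (16 Jun 2000) before Ibarra and Yilmaz (1 Jun 1998) before Horvat (14 May 1997) before Bianchi, Okafor and Osei (27 Nov 1996).
Among Espinoza, Novak and Tanaka, alphabetically by surname: Espinoza before Novak before Tanaka.
Among Ibarra and Yilmaz, alphabetically by surname: Ibarra before Yilmaz.
Among Bianchi, Okafor and Osei, alphabetically by surname: Bianchi before Okafor before Osei.
Order: Espinoza, Novak, Tanaka, Ibarra, Yilmaz, Horvat, Bianchi, Okafor, Osei.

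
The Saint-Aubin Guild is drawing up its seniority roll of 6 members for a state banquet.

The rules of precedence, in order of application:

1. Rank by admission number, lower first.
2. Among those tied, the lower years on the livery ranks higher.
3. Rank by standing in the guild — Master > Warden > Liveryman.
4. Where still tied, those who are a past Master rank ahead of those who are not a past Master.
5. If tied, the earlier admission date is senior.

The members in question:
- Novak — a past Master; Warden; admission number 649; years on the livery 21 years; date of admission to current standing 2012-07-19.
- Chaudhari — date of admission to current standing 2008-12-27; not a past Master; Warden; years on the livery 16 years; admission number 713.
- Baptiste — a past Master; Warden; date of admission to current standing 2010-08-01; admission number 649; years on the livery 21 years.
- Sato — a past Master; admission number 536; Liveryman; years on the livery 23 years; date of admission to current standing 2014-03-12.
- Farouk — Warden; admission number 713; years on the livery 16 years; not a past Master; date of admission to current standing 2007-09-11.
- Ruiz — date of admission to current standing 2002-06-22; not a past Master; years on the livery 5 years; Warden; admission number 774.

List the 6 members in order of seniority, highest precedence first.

By admission number (lower first): Sato (536); then Baptiste and Novak (both 649); then Farouk and Chaudhari (both 713); then Ruiz (774).
Baptiste and Novak both have years on the livery 21 years, so the next rule applies.
Baptiste and Novak are each Warden, so the next rule applies.
Baptiste and Novak are each a past Master, so the next rule applies.
Among Baptiste and Novak, by date of admission to current standing (earlier first): Baptiste (2010-08-01) before Novak (2012-07-19).
Farouk and Chaudhari both have years on the livery 16 years, so the next rule applies.
Farouk and Chaudhari are each Warden, so the next rule applies.
Farouk and Chaudhari are each not a past Master, so the next rule applies.
Among Farouk and Chaudhari, by date of admission to current standing (earlier first): Farouk (2007-09-11) before Chaudhari (2008-12-27).
Full order: Sato, Baptiste, Novak, Farouk, Chaudhari, Ruiz.

Sato, Baptiste, Novak, Farouk, Chaudhari, Ruiz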